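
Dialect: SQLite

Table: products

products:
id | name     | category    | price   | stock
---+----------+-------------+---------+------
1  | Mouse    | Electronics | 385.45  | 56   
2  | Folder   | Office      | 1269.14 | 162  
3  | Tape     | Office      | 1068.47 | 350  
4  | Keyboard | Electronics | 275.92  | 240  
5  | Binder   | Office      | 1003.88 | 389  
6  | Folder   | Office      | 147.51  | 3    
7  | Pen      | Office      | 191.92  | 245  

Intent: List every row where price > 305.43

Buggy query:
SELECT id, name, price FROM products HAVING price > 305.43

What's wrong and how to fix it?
Bug: HAVING filters the output of aggregation, but this query has no GROUP BY and no aggregate functions, so SQLite rejects it (HAVING clause on a non-aggregate query); the condition here is per row

Fix: Use WHERE for row-level filtering

Corrected query:
SELECT id, name, price FROM products WHERE price > 305.43

Result:
id | name   | price  
---+--------+--------
1  | Mouse  | 385.45 
2  | Folder | 1269.14
3  | Tape   | 1068.47
5  | Binder | 1003.88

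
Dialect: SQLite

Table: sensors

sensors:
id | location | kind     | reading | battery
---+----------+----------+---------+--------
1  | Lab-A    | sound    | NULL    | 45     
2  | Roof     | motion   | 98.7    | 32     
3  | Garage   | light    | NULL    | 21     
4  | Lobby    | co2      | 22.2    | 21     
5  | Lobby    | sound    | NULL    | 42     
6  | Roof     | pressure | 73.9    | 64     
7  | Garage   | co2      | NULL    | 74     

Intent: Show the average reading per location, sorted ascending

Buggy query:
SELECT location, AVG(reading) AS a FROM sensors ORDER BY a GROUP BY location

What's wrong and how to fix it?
Bug: ORDER BY appears before GROUP BY; SQL clause order requires GROUP BY first

Fix: Move ORDER BY to the end, after GROUP BY

Corrected query:
SELECT location, AVG(reading) AS a FROM sensors GROUP BY location ORDER BY a

Result:
location | a   
---------+-----
Garage   | NULL
Lab-A    | NULL
Lobby    | 22.2
Roof     | 86.3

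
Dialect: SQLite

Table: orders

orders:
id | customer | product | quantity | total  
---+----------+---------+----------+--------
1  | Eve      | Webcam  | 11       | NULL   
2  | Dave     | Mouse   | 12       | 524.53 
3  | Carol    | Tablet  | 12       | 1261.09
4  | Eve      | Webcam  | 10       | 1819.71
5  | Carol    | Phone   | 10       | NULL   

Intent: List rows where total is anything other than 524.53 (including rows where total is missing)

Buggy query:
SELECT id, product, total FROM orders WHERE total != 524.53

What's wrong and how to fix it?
Bug: Inequality against NULL is unknown, not true; rows with NULL are dropped

Fix: Add an explicit OR total IS NULL to include the missing-value rows

Corrected query:
SELECT id, product, total FROM orders WHERE total != 524.53 OR total IS NULL

Result:
id | product | total  
---+---------+--------
1  | Webcam  | NULL   
3  | Tablet  | 1261.09
4  | Webcam  | 1819.71
5  | Phone   | NULL   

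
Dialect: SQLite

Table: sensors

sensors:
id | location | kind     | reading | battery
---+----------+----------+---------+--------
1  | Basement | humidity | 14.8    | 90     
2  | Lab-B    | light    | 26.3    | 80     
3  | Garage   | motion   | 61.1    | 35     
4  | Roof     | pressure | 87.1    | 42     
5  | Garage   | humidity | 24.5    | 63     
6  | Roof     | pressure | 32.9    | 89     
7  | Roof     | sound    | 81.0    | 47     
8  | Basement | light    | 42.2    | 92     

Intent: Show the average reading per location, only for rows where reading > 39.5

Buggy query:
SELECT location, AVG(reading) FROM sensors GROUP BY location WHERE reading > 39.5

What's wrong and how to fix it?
Bug: Row-level WHERE must come before GROUP BY in the clause order

Fix: Move the WHERE clause before GROUP BY

Corrected query:
SELECT location, AVG(reading) FROM sensors WHERE reading > 39.5 GROUP BY location

Result:
location | AVG(reading)
---------+-------------
Basement | 42.2        
Garage   | 61.1        
Roof     | 84.05       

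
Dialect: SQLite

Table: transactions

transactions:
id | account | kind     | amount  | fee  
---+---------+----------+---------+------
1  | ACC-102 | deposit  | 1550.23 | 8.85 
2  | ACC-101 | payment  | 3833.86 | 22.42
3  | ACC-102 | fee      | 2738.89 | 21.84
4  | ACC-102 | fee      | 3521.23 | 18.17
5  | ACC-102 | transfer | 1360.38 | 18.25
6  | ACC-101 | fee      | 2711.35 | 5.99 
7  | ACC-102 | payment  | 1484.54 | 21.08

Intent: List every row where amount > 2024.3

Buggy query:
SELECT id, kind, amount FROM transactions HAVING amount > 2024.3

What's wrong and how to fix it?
Bug: This is a non-aggregate query (no GROUP BY, no aggregates), so in SQLite the HAVING clause is invalid here; a row-level condition belongs in WHERE

Fix: Use WHERE for row-level filtering

Corrected query:
SELECT id, kind, amount FROM transactions WHERE amount > 2024.3

Result:
id | kind    | amount 
---+---------+--------
2  | payment | 3833.86
3  | fee     | 2738.89
4  | fee     | 3521.23
6  | fee     | 2711.35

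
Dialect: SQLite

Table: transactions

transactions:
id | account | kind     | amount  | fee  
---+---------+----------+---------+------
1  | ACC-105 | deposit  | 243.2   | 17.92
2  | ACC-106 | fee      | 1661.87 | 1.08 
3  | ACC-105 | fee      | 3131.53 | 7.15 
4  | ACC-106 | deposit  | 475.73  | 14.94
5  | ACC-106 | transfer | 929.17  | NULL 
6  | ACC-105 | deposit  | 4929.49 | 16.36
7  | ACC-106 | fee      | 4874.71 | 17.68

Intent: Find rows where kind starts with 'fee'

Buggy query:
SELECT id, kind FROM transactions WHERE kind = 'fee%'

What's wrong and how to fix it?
Bug: Wildcards only work with LIKE; '=' treats '%' as a literal character

Fix: Use LIKE for wildcard pattern matching

Corrected query:
SELECT id, kind FROM transactions WHERE kind LIKE 'fee%'

Result:
id | kind
---+-----
2  | fee 
3  | fee 
7  | fee 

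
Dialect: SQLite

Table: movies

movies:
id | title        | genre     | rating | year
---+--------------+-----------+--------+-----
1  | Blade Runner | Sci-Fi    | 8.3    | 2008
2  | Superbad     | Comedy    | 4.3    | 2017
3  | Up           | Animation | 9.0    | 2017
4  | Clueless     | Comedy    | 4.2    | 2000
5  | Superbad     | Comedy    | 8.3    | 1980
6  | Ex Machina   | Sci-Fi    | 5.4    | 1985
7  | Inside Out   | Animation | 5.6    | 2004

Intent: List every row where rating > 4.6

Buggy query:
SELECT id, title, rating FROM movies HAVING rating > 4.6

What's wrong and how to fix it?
Bug: This is a non-aggregate query (no GROUP BY, no aggregates), so in SQLite the HAVING clause is invalid here; a row-level condition belongs in WHERE

Fix: Replace HAVING with WHERE since the condition applies to individual rows

Corrected query:
SELECT id, title, rating FROM movies WHERE rating > 4.6

Result:
id | title        | rating
---+--------------+-------
1  | Blade Runner | 8.3   
3  | Up           | 9     
5  | Superbad     | 8.3   
6  | Ex Machina   | 5.4   
7  | Inside Out   | 5.6   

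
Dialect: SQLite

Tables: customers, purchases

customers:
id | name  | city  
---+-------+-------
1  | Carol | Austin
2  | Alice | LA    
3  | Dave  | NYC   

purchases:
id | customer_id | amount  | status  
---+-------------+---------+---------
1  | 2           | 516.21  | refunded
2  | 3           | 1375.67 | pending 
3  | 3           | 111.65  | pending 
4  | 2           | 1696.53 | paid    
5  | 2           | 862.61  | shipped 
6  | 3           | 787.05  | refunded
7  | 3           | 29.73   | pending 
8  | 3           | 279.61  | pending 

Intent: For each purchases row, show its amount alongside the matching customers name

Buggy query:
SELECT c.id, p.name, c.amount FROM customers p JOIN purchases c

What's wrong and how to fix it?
Bug: JOIN with no ON clause produces a cartesian product; every purchases row pairs with every customers row

Fix: Specify the join condition linking the foreign key to the parent id

Corrected query:
SELECT c.id, p.name, c.amount FROM customers p JOIN purchases c ON c.customer_id = p.id

Result:
id | name  | amount 
---+-------+--------
1  | Alice | 516.21 
2  | Dave  | 1375.67
3  | Dave  | 111.65 
4  | Alice | 1696.53
5  | Alice | 862.61 
6  | Dave  | 787.05 
7  | Dave  | 29.73  
8  | Dave  | 279.61 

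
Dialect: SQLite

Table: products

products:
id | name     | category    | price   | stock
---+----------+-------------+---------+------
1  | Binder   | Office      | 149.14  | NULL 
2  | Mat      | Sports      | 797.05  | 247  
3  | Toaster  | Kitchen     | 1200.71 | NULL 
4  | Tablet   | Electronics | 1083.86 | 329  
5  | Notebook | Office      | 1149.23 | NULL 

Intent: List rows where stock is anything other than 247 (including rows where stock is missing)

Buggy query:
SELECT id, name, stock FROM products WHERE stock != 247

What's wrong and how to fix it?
Bug: Inequality against NULL is unknown, not true; rows with NULL are dropped

Fix: Add an explicit OR stock IS NULL to include the missing-value rows

Corrected query:
SELECT id, name, stock FROM products WHERE stock != 247 OR stock IS NULL

Result:
id | name     | stock
---+----------+------
1  | Binder   | NULL 
3  | Toaster  | NULL 
4  | Tablet   | 329  
5  | Notebook | NULL 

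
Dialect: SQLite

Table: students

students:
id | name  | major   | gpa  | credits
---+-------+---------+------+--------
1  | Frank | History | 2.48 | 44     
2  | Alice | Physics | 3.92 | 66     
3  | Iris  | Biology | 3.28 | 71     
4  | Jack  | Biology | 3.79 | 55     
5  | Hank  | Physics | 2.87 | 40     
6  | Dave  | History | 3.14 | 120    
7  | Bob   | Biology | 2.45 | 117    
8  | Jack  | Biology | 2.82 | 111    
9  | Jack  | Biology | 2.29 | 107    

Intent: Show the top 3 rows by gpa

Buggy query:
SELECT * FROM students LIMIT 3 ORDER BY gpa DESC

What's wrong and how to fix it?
Bug: ORDER BY cannot follow LIMIT; LIMIT is the final clause

Fix: Swap the clauses: ORDER BY first, then LIMIT

Corrected query:
SELECT * FROM students ORDER BY gpa DESC LIMIT 3

Result:
id | name  | major   | gpa  | credits
---+-------+---------+------+--------
2  | Alice | Physics | 3.92 | 66     
4  | Jack  | Biology | 3.79 | 55     
3  | Iris  | Biology | 3.28 | 71     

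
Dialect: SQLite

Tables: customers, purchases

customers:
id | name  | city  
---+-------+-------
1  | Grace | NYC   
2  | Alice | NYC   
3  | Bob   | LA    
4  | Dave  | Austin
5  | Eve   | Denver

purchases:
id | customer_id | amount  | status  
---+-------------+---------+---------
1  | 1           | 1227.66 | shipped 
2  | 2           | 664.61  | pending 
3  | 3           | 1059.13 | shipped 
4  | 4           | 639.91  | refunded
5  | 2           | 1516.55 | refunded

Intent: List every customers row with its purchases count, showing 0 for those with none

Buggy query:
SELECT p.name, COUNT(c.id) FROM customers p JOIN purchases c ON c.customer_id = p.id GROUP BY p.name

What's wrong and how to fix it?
Bug: INNER JOIN drops customers rows that have no matching purchases rows

Fix: Switch to LEFT JOIN to retain unmatched parent rows

Corrected query:
SELECT p.name, COUNT(c.id) FROM customers p LEFT JOIN purchases c ON c.customer_id = p.id GROUP BY p.name

Result:
name  | COUNT(c.id)
------+------------
Alice | 2          
Bob   | 1          
Dave  | 1          
Eve   | 0          
Grace | 1          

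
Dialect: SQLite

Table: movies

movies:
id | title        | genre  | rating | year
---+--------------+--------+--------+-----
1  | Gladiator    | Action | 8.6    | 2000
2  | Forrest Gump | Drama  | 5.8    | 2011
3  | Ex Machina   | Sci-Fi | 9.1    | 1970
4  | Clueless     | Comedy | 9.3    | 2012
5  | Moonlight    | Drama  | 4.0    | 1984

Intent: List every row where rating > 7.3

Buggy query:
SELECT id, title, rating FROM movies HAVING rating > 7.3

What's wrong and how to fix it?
Bug: HAVING filters the output of aggregation, but this query has no GROUP BY and no aggregate functions, so SQLite rejects it (HAVING clause on a non-aggregate query); the condition here is per row

Fix: Replace HAVING with WHERE since the condition applies to individual rows

Corrected query:
SELECT id, title, rating FROM movies WHERE rating > 7.3

Result:
id | title      | rating
---+------------+-------
1  | Gladiator  | 8.6   
3  | Ex Machina | 9.1   
4  | Clueless   | 9.3   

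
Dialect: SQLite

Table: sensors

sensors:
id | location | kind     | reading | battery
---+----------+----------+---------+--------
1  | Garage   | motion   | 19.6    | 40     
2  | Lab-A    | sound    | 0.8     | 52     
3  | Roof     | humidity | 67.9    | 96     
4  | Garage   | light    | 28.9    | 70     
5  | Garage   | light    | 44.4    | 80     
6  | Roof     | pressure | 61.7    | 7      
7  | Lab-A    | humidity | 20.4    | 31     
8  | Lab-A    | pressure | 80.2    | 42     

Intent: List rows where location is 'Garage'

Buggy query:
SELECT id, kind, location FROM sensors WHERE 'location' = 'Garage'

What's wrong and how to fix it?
Bug: Single quotes denote string literals in SQL; the column name is being compared as a constant string

Fix: Reference the column as location without single quotes

Corrected query:
SELECT id, kind, location FROM sensors WHERE location = 'Garage'

Result:
id | kind   | location
---+--------+---------
1  | motion | Garage  
4  | light  | Garage  
5  | light  | Garage  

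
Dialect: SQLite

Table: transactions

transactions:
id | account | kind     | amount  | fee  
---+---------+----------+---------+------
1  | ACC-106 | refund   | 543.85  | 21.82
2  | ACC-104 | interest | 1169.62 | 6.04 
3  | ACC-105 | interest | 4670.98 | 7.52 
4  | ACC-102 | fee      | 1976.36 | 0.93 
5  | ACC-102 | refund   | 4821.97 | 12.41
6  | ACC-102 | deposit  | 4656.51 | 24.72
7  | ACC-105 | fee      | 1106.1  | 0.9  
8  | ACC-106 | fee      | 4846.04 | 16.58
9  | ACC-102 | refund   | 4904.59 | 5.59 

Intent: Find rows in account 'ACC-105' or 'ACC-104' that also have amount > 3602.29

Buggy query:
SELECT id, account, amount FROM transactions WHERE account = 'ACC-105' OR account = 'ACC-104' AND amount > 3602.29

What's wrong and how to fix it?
Bug: AND binds tighter than OR, so this parses as account = 'ACC-105' OR (account = 'ACC-104' AND amount > 3602.29)

Fix: Add parentheses around the OR so the AND applies to both alternatives

Corrected query:
SELECT id, account, amount FROM transactions WHERE (account = 'ACC-105' OR account = 'ACC-104') AND amount > 3602.29

Result:
id | account | amount 
---+---------+--------
3  | ACC-105 | 4670.98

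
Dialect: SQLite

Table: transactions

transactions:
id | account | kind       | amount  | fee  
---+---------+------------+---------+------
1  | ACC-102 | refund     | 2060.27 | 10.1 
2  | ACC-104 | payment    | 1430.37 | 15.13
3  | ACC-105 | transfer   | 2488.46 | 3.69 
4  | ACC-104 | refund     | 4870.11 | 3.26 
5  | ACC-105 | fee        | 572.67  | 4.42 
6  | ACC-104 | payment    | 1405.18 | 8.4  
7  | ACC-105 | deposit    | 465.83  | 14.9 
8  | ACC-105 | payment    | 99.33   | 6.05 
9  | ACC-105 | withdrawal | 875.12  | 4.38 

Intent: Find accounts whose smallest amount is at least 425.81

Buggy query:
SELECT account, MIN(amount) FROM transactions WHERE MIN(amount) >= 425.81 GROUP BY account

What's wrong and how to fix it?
Bug: Aggregates like MIN are computed per group after WHERE runs

Fix: Use HAVING for the per-group MIN condition

Corrected query:
SELECT account, MIN(amount) FROM transactions GROUP BY account HAVING MIN(amount) >= 425.81

Result:
account | MIN(amount)
--------+------------
ACC-102 | 2060.27    
ACC-104 | 1405.18    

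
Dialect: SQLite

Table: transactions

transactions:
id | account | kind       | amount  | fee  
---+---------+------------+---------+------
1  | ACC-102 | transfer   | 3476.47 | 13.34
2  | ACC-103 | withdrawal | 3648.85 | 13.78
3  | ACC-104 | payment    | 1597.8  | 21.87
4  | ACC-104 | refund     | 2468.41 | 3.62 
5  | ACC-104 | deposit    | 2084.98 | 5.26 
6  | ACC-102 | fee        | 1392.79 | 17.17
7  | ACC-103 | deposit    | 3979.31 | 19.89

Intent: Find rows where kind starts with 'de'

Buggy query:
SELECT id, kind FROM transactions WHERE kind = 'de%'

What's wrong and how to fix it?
Bug: '=' compares the literal string including the % character; pattern matching needs LIKE

Fix: Use LIKE for wildcard pattern matching

Corrected query:
SELECT id, kind FROM transactions WHERE kind LIKE 'de%'

Result:
id | kind   
---+--------
5  | deposit
7  | deposit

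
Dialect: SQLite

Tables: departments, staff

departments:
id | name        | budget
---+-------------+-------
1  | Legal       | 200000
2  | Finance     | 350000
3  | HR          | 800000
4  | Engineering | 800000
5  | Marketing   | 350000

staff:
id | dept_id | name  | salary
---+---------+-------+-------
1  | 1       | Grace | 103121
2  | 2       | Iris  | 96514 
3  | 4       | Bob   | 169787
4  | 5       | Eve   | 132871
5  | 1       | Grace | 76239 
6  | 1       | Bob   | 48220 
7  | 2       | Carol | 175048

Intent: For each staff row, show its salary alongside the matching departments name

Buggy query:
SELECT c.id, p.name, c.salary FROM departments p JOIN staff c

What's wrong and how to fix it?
Bug: JOIN with no ON clause produces a cartesian product; every staff row pairs with every departments row

Fix: Add ON c.dept_id = p.id to the JOIN

Corrected query:
SELECT c.id, p.name, c.salary FROM departments p JOIN staff c ON c.dept_id = p.id

Result:
id | name        | salary
---+-------------+-------
1  | Legal       | 103121
2  | Finance     | 96514 
3  | Engineering | 169787
4  | Marketing   | 132871
5  | Legal       | 76239 
6  | Legal       | 48220 
7  | Finance     | 175048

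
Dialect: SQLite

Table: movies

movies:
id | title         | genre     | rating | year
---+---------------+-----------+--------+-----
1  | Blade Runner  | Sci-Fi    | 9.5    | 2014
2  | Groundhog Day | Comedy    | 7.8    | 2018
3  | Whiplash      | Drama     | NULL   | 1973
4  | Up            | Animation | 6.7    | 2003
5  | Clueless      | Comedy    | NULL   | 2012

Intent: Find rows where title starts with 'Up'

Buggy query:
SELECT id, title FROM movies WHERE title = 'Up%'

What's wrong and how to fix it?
Bug: '=' compares the literal string including the % character; pattern matching needs LIKE

Fix: Replace '=' with LIKE so 'Up%' is treated as a pattern

Corrected query:
SELECT id, title FROM movies WHERE title LIKE 'Up%'

Result:
id | title
---+------
4  | Up   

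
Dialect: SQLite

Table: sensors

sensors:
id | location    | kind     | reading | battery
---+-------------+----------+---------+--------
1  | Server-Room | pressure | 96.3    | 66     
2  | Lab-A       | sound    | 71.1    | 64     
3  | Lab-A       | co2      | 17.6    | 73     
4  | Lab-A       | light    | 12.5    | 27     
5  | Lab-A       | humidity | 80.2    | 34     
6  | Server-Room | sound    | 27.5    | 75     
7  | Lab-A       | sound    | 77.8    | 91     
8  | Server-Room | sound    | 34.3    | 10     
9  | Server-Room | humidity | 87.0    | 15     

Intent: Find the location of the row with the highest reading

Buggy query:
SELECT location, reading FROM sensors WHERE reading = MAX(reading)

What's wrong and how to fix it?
Bug: MAX(reading) is an aggregate and cannot be used directly in WHERE

Fix: Wrap MAX in a scalar subquery so WHERE compares against a single value

Corrected query:
SELECT location, reading FROM sensors WHERE reading = (SELECT MAX(reading) FROM sensors)

Result:
location    | reading
------------+--------
Server-Room | 96.3   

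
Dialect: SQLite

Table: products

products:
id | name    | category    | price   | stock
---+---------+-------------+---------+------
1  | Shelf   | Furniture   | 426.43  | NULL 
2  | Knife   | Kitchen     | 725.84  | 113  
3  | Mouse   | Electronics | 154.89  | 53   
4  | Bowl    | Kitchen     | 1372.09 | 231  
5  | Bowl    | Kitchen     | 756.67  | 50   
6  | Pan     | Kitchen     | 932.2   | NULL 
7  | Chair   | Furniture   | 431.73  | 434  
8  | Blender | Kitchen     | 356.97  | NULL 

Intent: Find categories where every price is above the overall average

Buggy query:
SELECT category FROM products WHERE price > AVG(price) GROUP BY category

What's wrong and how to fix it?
Bug: AVG() is an aggregate; it can't sit directly in WHERE

Fix: Compute the overall average in a scalar subquery and compare each group's MIN against it in HAVING

Corrected query:
SELECT category FROM products GROUP BY category HAVING MIN(price) > (SELECT AVG(price) FROM products)

Result:
(no rows)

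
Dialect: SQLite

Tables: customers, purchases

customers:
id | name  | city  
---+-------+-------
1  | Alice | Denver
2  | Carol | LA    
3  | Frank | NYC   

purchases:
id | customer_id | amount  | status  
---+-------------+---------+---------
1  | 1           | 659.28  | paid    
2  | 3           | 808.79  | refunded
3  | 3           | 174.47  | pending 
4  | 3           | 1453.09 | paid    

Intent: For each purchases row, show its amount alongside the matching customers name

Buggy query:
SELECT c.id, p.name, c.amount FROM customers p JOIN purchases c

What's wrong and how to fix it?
Bug: JOIN with no ON clause produces a cartesian product; every purchases row pairs with every customers row

Fix: Specify the join condition linking the foreign key to the parent id

Corrected query:
SELECT c.id, p.name, c.amount FROM customers p JOIN purchases c ON c.customer_id = p.id

Result:
id | name  | amount 
---+-------+--------
1  | Alice | 659.28 
2  | Frank | 808.79 
3  | Frank | 174.47 
4  | Frank | 1453.09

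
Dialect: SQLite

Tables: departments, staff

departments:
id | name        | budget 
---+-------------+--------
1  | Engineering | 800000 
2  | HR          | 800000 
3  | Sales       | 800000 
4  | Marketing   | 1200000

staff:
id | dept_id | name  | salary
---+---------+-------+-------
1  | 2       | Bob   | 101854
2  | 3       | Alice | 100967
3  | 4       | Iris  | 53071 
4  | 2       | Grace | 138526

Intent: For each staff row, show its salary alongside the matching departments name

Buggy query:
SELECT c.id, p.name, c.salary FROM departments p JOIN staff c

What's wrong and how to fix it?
Bug: JOIN with no ON clause produces a cartesian product; every staff row pairs with every departments row

Fix: Specify the join condition linking the foreign key to the parent id

Corrected query:
SELECT c.id, p.name, c.salary FROM departments p JOIN staff c ON c.dept_id = p.id

Result:
id | name      | salary
---+-----------+-------
1  | HR        | 101854
2  | Sales     | 100967
3  | Marketing | 53071 
4  | HR        | 138526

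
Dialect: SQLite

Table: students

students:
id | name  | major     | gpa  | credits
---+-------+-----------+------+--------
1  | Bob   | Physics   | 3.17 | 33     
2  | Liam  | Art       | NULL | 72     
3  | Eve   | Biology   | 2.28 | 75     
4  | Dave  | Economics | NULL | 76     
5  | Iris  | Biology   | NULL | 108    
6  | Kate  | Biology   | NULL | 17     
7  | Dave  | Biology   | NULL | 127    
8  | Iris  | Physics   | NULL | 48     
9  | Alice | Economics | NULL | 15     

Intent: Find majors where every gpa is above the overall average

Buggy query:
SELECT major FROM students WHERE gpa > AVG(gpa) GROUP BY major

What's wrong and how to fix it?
Bug: AVG() is an aggregate; it can't sit directly in WHERE

Fix: Use a subquery for AVG and a HAVING MIN(...) filter so the condition holds for every row in the group

Corrected query:
SELECT major FROM students GROUP BY major HAVING MIN(gpa) > (SELECT AVG(gpa) FROM students)

Result:
major  
-------
Physics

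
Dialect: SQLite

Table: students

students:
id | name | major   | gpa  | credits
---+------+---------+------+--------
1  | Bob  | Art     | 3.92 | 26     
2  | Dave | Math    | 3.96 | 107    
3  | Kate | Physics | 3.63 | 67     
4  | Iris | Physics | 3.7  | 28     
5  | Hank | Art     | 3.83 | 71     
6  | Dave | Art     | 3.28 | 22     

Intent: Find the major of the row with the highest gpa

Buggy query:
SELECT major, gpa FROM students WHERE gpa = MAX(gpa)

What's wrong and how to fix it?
Bug: WHERE is evaluated per row; an aggregate over the whole table isn't defined there

Fix: Use a subquery: WHERE gpa = (SELECT MAX(gpa) FROM students)

Corrected query:
SELECT major, gpa FROM students WHERE gpa = (SELECT MAX(gpa) FROM students)

Result:
major | gpa 
------+-----
Math  | 3.96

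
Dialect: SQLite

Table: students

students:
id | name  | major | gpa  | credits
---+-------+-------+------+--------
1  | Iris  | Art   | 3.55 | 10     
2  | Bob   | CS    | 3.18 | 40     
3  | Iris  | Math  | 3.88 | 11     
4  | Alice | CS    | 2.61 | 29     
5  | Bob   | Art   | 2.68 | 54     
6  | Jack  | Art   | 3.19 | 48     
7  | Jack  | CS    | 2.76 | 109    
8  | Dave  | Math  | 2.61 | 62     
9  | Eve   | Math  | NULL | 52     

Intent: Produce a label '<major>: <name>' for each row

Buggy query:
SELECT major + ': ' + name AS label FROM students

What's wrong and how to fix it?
Bug: '+' is numeric addition; on text columns SQLite converts them to 0 instead of concatenating

Fix: Use the || operator for string concatenation

Corrected query:
SELECT major || ': ' || name AS label FROM students

Result:
label     
----------
Art: Iris 
CS: Bob   
Math: Iris
CS: Alice 
Art: Bob  
Art: Jack 
CS: Jack  
Math: Dave
Math: Eve 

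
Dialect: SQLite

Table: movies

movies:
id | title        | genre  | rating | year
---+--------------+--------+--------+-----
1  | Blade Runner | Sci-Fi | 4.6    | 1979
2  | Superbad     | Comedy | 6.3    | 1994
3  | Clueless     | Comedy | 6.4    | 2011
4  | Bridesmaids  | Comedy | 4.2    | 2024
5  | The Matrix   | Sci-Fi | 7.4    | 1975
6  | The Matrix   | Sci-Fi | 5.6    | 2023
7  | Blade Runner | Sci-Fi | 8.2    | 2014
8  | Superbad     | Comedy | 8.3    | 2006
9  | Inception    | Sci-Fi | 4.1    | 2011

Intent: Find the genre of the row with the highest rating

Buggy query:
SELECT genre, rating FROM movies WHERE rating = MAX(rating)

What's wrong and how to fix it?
Bug: WHERE is evaluated per row; an aggregate over the whole table isn't defined there

Fix: Use a subquery: WHERE rating = (SELECT MAX(rating) FROM movies)

Corrected query:
SELECT genre, rating FROM movies WHERE rating = (SELECT MAX(rating) FROM movies)

Result:
genre  | rating
-------+-------
Comedy | 8.3   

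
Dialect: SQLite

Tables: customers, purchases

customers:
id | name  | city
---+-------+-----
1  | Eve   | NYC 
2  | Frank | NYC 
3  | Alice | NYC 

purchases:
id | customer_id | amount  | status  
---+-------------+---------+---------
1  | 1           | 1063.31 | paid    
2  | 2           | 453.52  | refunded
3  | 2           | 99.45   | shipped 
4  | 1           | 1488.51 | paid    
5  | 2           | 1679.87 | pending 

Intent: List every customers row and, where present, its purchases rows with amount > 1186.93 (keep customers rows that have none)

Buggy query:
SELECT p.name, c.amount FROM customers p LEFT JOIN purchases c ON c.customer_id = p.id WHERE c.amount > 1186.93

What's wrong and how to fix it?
Bug: A WHERE condition on the right-hand table after LEFT JOIN drops unmatched parents

Fix: Put 'c.amount > 1186.93' in the JOIN's ON clause instead of WHERE

Corrected query:
SELECT p.name, c.amount FROM customers p LEFT JOIN purchases c ON c.customer_id = p.id AND c.amount > 1186.93

Result:
name  | amount 
------+--------
Eve   | 1488.51
Frank | 1679.87
Alice | NULL   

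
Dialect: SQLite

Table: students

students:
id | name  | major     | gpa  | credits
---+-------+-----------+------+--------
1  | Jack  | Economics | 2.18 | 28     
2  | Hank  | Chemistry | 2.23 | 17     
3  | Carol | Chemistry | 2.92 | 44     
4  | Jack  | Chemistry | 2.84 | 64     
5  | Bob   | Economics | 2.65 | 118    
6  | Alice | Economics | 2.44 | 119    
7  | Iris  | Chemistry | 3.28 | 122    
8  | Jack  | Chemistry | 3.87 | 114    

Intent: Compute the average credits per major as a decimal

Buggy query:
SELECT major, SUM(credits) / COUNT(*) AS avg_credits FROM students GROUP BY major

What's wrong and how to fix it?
Bug: SUM(credits) and COUNT(*) are both integers; the division truncates the fractional part

Fix: Multiply by 1.0 (or CAST to REAL) to force floating-point division

Corrected query:
SELECT major, SUM(credits) * 1.0 / COUNT(*) AS avg_credits FROM students GROUP BY major

Result:
major     | avg_credits
----------+------------
Chemistry | 72.2       
Economics | 88.333333  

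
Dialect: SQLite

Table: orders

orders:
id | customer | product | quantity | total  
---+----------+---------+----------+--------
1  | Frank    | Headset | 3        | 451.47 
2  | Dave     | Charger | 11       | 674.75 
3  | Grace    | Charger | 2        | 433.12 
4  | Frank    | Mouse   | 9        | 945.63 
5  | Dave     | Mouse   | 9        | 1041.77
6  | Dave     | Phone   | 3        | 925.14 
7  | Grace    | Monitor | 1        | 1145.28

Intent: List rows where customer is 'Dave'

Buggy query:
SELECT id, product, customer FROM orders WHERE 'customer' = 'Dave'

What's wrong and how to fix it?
Bug: 'customer' in single quotes is a string literal, not the column; the comparison is literal-vs-literal and never true

Fix: Remove the quotes around the column name (or use double quotes for an identifier)

Corrected query:
SELECT id, product, customer FROM orders WHERE customer = 'Dave'

Result:
id | product | customer
---+---------+---------
2  | Charger | Dave    
5  | Mouse   | Dave    
6  | Phone   | Dave    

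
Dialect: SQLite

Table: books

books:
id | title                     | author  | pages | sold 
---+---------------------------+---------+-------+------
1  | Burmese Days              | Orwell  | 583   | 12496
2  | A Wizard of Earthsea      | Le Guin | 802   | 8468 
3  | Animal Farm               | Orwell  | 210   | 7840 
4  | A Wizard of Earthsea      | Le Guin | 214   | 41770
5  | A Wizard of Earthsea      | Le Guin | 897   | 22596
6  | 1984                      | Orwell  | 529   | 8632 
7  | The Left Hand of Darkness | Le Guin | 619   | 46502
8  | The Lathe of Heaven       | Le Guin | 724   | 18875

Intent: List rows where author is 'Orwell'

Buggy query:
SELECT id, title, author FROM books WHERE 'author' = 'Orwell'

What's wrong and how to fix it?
Bug: 'author' in single quotes is a string literal, not the column; the comparison is literal-vs-literal and never true

Fix: Reference the column as author without single quotes

Corrected query:
SELECT id, title, author FROM books WHERE author = 'Orwell'

Result:
id | title        | author
---+--------------+-------
1  | Burmese Days | Orwell
3  | Animal Farm  | Orwell
6  | 1984         | Orwell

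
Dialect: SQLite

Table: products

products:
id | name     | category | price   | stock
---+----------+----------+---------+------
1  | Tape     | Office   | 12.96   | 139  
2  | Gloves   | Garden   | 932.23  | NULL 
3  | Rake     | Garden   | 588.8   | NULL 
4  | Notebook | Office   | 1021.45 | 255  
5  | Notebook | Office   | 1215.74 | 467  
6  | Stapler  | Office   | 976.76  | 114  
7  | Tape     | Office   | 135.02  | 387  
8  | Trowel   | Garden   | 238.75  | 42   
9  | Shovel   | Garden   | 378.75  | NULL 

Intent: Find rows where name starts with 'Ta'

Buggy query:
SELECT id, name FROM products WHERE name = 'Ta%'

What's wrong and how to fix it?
Bug: Wildcards only work with LIKE; '=' treats '%' as a literal character

Fix: Use LIKE for wildcard pattern matching

Corrected query:
SELECT id, name FROM products WHERE name LIKE 'Ta%'

Result:
id | name
---+-----
1  | Tape
7  | Tape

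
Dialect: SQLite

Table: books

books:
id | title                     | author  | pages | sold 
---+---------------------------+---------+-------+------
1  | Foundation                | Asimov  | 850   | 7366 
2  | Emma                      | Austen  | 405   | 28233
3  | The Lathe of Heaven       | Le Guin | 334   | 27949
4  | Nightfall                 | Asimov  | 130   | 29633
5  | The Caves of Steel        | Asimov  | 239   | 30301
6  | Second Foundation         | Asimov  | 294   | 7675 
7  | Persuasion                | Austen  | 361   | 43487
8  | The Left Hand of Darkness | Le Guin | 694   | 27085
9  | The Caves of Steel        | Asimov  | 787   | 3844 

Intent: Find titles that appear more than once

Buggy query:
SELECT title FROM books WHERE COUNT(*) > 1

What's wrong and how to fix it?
Bug: COUNT(*) is an aggregate and cannot be used in WHERE

Fix: Group first, then use HAVING for the count condition

Corrected query:
SELECT title FROM books GROUP BY title HAVING COUNT(*) > 1

Result:
title             
------------------
The Caves of Steel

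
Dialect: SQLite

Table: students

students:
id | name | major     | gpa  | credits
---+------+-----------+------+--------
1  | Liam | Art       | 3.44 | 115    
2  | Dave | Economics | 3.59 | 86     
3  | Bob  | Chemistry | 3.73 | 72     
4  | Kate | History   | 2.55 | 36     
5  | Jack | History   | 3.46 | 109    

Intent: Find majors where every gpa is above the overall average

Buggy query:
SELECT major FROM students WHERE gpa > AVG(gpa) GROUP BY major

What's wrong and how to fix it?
Bug: AVG() is an aggregate; it can't sit directly in WHERE

Fix: Compute the overall average in a scalar subquery and compare each group's MIN against it in HAVING

Corrected query:
SELECT major FROM students GROUP BY major HAVING MIN(gpa) > (SELECT AVG(gpa) FROM students)

Result:
major    
---------
Art      
Chemistry
Economics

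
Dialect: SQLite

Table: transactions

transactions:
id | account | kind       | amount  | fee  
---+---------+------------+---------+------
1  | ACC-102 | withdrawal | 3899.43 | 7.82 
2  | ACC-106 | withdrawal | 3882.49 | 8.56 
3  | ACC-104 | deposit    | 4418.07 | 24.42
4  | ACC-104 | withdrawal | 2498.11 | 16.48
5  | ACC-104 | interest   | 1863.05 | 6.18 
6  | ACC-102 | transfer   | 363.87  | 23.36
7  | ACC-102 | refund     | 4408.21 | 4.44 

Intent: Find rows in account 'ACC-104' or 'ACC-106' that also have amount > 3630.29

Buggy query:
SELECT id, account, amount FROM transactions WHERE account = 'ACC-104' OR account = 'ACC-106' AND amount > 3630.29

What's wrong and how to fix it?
Bug: Without parentheses, AND is evaluated before OR, so the amount filter only applies to the 'ACC-106' branch

Fix: Add parentheses around the OR so the AND applies to both alternatives

Corrected query:
SELECT id, account, amount FROM transactions WHERE (account = 'ACC-104' OR account = 'ACC-106') AND amount > 3630.29

Result:
id | account | amount 
---+---------+--------
2  | ACC-106 | 3882.49
3  | ACC-104 | 4418.07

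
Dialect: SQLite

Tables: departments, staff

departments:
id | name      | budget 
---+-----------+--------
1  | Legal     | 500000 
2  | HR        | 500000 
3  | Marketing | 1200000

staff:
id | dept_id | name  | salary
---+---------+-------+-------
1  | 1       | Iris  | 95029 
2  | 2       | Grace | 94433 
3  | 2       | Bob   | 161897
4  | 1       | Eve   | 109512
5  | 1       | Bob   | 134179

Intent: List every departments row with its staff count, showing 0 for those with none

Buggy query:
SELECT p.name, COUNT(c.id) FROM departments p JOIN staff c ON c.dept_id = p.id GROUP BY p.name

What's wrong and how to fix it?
Bug: INNER JOIN drops departments rows that have no matching staff rows

Fix: Use LEFT JOIN so parents without children still appear (COUNT(c.id) gives 0)

Corrected query:
SELECT p.name, COUNT(c.id) FROM departments p LEFT JOIN staff c ON c.dept_id = p.id GROUP BY p.name

Result:
name      | COUNT(c.id)
----------+------------
HR        | 2          
Legal     | 3          
Marketing | 0          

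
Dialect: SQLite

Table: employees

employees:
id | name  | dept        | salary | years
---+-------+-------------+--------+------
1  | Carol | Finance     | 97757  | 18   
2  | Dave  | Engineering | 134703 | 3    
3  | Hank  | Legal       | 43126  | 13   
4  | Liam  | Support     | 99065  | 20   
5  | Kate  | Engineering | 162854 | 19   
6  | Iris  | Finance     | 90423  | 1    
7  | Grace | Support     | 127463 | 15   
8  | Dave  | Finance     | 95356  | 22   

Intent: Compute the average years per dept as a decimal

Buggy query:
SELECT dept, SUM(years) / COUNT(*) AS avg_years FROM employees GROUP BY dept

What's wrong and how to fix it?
Bug: SUM(years) and COUNT(*) are both integers; the division truncates the fractional part

Fix: Multiply by 1.0 (or CAST to REAL) to force floating-point division

Corrected query:
SELECT dept, SUM(years) * 1.0 / COUNT(*) AS avg_years FROM employees GROUP BY dept

Result:
dept        | avg_years
------------+----------
Engineering | 11       
Finance     | 13.666667
Legal       | 13       
Support     | 17.5     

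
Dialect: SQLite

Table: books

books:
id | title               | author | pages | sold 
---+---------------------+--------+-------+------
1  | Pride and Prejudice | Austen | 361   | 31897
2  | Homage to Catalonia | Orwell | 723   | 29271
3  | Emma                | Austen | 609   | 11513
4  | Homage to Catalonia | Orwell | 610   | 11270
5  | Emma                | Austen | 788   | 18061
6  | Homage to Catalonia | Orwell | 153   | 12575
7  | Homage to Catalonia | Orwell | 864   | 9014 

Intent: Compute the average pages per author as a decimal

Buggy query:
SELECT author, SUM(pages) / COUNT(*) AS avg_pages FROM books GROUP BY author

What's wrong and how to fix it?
Bug: SUM(pages) and COUNT(*) are both integers; the division truncates the fractional part

Fix: Cast one side to REAL so the division keeps the fractional part

Corrected query:
SELECT author, SUM(pages) * 1.0 / COUNT(*) AS avg_pages FROM books GROUP BY author

Result:
author | avg_pages
-------+----------
Austen | 586      
Orwell | 587.5    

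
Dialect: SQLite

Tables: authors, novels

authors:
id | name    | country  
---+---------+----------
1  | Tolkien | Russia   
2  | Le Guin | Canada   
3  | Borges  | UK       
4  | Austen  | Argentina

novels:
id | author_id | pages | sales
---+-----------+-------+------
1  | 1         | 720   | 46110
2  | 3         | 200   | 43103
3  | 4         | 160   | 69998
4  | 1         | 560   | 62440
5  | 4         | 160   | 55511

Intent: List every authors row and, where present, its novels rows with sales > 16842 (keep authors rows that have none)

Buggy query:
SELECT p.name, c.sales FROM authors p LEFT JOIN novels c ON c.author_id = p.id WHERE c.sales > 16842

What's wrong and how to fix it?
Bug: Filtering c.sales in WHERE discards the NULL rows produced by LEFT JOIN, turning it into an inner join

Fix: Put 'c.sales > 16842' in the JOIN's ON clause instead of WHERE

Corrected query:
SELECT p.name, c.sales FROM authors p LEFT JOIN novels c ON c.author_id = p.id AND c.sales > 16842

Result:
name    | sales
--------+------
Tolkien | 46110
Tolkien | 62440
Le Guin | NULL 
Borges  | 43103
Austen  | 55511
Austen  | 69998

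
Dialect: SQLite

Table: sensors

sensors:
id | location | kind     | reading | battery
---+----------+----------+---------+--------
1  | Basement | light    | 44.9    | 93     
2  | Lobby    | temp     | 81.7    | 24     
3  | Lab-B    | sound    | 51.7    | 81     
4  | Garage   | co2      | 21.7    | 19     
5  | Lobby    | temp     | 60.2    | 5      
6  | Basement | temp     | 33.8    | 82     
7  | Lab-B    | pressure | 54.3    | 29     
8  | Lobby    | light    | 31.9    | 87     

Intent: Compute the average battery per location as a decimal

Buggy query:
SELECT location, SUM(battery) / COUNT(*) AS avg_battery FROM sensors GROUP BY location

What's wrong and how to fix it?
Bug: SUM(battery) and COUNT(*) are both integers; the division truncates the fractional part

Fix: Multiply by 1.0 (or CAST to REAL) to force floating-point division

Corrected query:
SELECT location, SUM(battery) * 1.0 / COUNT(*) AS avg_battery FROM sensors GROUP BY location

Result:
location | avg_battery
---------+------------
Basement | 87.5       
Garage   | 19         
Lab-B    | 55         
Lobby    | 38.666667  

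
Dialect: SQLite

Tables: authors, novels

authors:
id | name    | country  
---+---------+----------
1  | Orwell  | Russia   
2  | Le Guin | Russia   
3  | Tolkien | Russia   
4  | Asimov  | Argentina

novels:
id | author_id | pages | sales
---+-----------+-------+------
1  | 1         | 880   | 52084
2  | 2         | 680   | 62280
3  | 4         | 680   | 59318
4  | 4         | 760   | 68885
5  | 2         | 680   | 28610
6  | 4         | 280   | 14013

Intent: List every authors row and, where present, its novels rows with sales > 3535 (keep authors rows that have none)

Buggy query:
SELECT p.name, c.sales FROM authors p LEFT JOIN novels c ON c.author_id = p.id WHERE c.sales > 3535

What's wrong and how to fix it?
Bug: Filtering c.sales in WHERE discards the NULL rows produced by LEFT JOIN, turning it into an inner join

Fix: Move the right-table condition into the ON clause so unmatched parents are kept

Corrected query:
SELECT p.name, c.sales FROM authors p LEFT JOIN novels c ON c.author_id = p.id AND c.sales > 3535

Result:
name    | sales
--------+------
Orwell  | 52084
Le Guin | 28610
Le Guin | 62280
Tolkien | NULL 
Asimov  | 14013
Asimov  | 59318
Asimov  | 68885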